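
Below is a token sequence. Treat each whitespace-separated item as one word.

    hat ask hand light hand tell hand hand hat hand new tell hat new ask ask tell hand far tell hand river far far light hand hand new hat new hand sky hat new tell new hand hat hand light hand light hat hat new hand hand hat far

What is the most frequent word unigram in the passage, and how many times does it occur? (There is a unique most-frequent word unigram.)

"hand", 15 times

Unigram frequencies (highest first):
  hand: 15
  hat: 9
  new: 7
  tell: 5
  light: 4
  far: 4
  … (3 more, each ≤ 3)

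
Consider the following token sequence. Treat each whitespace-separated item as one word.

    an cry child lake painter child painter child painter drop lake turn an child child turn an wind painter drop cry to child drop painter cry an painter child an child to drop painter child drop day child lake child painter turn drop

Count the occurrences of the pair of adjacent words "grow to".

0

Scanning the 42 overlapping bigram windows for "grow to":
  (none found)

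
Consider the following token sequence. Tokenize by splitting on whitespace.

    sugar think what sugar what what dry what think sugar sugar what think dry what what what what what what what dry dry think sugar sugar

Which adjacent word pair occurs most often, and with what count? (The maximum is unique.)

Bigram frequencies (highest first):
  what what: 7
  sugar what: 2
  what dry: 2
  dry what: 2
  what think: 2
  think sugar: 2
  … (7 more, each ≤ 2)

"what what", 7 times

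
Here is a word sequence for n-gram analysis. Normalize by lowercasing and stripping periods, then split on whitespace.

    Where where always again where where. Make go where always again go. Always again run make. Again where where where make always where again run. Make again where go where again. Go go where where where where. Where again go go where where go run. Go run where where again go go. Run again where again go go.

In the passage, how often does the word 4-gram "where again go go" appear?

Scanning the 55 overlapping 4-gram windows for "where again go go":
  position 30–33: where again go go
  position 38–41: where again go go
  position 49–52: where again go go
  position 55–58: where again go go

4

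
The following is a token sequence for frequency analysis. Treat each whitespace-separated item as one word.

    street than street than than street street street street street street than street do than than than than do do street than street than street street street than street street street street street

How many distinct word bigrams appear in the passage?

9

33 tokens → 32 bigram windows in total.
Repeated bigrams (each contributes count−1 duplicates):
  street street: 11
  street than: 6
  than street: 6
  than than: 4
23 duplicate windows → 32 − 23 = 9 distinct.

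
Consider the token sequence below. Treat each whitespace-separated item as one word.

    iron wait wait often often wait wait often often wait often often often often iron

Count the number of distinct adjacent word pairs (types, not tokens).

15 tokens → 14 bigram windows in total.
Repeated bigrams (each contributes count−1 duplicates):
  often often: 5
  wait often: 3
  often wait: 2
  wait wait: 2
8 duplicate windows → 14 − 8 = 6 distinct.

6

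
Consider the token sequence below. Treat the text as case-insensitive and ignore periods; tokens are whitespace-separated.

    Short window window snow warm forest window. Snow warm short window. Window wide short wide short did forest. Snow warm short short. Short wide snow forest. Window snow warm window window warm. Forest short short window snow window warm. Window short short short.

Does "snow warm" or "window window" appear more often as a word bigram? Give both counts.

"snow warm" (4 vs 3)

"snow warm": 4 occurrences
"window window": 3 occurrences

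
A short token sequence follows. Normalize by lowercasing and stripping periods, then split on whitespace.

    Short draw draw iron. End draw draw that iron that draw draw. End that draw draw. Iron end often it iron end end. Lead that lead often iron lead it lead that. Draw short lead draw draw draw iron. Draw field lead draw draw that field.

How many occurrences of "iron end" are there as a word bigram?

Scanning the 45 overlapping bigram windows for "iron end":
  position 4–5: iron end
  position 17–18: iron end
  position 21–22: iron end

3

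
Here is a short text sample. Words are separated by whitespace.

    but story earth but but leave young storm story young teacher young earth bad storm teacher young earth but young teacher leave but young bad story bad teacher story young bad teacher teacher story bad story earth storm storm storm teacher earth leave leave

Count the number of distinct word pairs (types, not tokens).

29

44 tokens → 43 bigram windows in total.
Repeated bigrams (each contributes count−1 duplicates):
  bad story: 2
  bad teacher: 2
  but young: 2
  earth but: 2
  storm storm: 2
  storm teacher: 2
  story bad: 2
  story earth: 2
  … (6 more repeated)
14 duplicate windows → 43 − 14 = 29 distinct.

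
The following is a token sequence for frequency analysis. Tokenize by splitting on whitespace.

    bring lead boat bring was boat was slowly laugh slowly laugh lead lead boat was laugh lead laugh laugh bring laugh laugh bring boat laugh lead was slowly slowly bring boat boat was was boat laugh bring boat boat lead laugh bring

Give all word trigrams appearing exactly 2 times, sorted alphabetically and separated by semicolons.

bring boat boat; laugh bring boat; laugh laugh bring

Trigram counts meeting the condition (exactly 2 times):
  bring boat boat: 2
  laugh bring boat: 2
  laugh laugh bring: 2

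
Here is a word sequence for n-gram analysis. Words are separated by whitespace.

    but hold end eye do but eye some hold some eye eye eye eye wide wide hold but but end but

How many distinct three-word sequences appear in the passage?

21 tokens → 19 trigram windows in total.
Repeated trigrams (each contributes count−1 duplicates):
  eye eye eye: 2
1 duplicate windows → 19 − 1 = 18 distinct.

18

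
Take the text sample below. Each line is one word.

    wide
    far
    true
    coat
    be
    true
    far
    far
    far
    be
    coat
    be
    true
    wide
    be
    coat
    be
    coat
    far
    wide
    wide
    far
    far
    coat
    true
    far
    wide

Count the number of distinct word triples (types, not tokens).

27 tokens → 25 trigram windows in total.
Repeated trigrams (each contributes count−1 duplicates):
  be coat be: 2
  coat be true: 2
2 duplicate windows → 25 − 2 = 23 distinct.

23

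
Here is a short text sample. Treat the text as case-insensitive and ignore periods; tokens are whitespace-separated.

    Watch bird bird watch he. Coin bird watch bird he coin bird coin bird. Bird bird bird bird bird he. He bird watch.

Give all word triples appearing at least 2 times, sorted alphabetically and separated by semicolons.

Trigram counts meeting the condition (at least 2 times):
  bird bird bird: 4
  he coin bird: 2

bird bird bird; he coin bird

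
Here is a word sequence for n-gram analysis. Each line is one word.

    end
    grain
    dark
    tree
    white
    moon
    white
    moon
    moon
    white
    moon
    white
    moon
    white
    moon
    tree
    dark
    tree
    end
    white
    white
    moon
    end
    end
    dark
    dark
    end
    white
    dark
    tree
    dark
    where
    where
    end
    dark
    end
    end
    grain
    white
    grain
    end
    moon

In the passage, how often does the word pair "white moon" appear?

6

Scanning the 41 overlapping bigram windows for "white moon":
  position 5–6: white moon
  position 7–8: white moon
  position 10–11: white moon
  position 12–13: white moon
  position 14–15: white moon
  position 21–22: white moon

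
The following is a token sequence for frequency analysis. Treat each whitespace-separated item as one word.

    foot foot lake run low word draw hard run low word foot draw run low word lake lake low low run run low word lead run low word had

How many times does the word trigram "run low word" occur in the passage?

Scanning the 27 overlapping trigram windows for "run low word":
  position 4–6: run low word
  position 9–11: run low word
  position 14–16: run low word
  position 22–24: run low word
  position 26–28: run low word

5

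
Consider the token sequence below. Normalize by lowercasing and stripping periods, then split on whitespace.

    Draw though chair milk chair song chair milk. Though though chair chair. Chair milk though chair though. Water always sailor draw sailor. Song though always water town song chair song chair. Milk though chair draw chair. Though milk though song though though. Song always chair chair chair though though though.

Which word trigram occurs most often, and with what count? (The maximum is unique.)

Trigram frequencies (highest first):
  chair milk though: 3
  chair song chair: 2
  song chair milk: 2
  chair chair chair: 2
  milk though chair: 2
  draw though chair: 1
  … (36 more, each ≤ 1)

"chair milk though", 3 times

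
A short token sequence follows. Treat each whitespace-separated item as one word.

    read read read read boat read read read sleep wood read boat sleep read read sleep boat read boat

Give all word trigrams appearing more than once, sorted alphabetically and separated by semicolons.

Trigram counts meeting the condition (more than once):
  read read read: 3
  read read sleep: 2

read read read; read read sleep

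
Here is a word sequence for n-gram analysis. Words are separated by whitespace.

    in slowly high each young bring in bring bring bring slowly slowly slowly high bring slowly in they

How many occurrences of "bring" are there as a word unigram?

5

Scanning the 18 tokens for "bring":
  position 6: bring
  position 8: bring
  position 9: bring
  position 10: bring
  position 15: bring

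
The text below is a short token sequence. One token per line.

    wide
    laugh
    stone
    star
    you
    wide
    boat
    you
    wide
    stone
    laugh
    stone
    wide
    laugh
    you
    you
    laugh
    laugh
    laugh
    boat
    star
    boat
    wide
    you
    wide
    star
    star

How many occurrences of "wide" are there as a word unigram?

6

Scanning the 27 tokens for "wide":
  position 1: wide
  position 6: wide
  position 9: wide
  position 13: wide
  position 23: wide
  position 25: wide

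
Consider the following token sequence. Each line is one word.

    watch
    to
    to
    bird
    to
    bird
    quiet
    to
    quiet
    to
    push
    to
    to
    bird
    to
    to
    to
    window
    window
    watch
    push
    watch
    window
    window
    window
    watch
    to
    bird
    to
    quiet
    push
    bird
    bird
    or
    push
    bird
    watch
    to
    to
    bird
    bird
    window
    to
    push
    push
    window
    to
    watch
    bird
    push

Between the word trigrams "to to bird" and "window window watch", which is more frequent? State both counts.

"to to bird" (3 vs 2)

"to to bird": 3 occurrences
"window window watch": 2 occurrences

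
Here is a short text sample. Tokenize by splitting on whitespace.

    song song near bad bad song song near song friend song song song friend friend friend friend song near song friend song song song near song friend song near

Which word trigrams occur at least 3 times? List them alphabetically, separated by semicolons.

near song friend; song friend song; song near song; song song near

Trigram counts meeting the condition (at least 3 times):
  near song friend: 3
  song friend song: 3
  song near song: 3
  song song near: 3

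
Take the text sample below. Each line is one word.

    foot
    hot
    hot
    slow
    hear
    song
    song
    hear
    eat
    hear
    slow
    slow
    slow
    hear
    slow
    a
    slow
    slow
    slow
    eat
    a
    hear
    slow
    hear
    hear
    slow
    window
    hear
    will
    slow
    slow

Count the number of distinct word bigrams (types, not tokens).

21

31 tokens → 30 bigram windows in total.
Repeated bigrams (each contributes count−1 duplicates):
  slow slow: 5
  hear slow: 4
  slow hear: 3
9 duplicate windows → 30 − 9 = 21 distinct.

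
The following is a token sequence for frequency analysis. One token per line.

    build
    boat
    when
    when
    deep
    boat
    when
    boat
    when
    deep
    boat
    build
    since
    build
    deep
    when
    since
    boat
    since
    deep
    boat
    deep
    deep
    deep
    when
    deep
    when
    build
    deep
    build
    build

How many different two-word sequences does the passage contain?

31 tokens → 30 bigram windows in total.
Repeated bigrams (each contributes count−1 duplicates):
  boat when: 3
  deep boat: 3
  deep when: 3
  when deep: 3
  build deep: 2
  deep deep: 2
10 duplicate windows → 30 − 10 = 20 distinct.

20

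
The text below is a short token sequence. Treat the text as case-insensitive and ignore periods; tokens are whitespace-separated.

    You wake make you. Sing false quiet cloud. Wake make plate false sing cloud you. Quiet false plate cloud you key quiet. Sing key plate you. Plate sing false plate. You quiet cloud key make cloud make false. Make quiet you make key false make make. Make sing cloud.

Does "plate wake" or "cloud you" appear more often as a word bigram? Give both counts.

"cloud you" (2 vs 0)

"plate wake": 0 occurrences
"cloud you": 2 occurrences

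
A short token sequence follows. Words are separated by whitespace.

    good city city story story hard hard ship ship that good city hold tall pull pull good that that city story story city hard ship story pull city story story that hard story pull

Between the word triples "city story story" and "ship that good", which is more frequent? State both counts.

"city story story": 3 occurrences
"ship that good": 1 occurrence

"city story story" (3 vs 1)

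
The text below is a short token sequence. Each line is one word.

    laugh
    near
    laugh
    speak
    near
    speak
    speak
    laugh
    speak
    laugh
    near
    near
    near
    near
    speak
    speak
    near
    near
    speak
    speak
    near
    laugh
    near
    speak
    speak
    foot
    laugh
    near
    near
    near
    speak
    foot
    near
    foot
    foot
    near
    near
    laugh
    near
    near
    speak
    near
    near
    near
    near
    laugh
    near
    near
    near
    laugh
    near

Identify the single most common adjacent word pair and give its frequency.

"near near", 13 times

Bigram frequencies (highest first):
  near near: 13
  laugh near: 7
  near speak: 6
  near laugh: 5
  speak near: 4
  speak speak: 4
  … (7 more, each ≤ 2)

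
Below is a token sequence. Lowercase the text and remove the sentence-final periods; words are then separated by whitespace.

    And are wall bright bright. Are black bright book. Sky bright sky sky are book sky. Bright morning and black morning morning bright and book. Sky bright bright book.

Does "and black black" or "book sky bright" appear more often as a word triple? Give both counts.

"and black black": 0 occurrences
"book sky bright": 3 occurrences

"book sky bright" (3 vs 0)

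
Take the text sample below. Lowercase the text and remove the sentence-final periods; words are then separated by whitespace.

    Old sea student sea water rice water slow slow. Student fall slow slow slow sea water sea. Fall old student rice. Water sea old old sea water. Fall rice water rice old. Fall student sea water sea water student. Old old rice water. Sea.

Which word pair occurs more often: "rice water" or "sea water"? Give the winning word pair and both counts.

"rice water": 4 occurrences
"sea water": 5 occurrences

"sea water" (5 vs 4)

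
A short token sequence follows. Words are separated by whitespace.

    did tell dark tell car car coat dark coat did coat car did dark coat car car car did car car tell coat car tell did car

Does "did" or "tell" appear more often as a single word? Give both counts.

"did": 5 occurrences
"tell": 4 occurrences

"did" (5 vs 4)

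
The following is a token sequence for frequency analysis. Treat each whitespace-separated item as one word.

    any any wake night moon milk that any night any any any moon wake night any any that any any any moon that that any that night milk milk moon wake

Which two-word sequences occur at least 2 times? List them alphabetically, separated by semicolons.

Bigram counts meeting the condition (at least 2 times):
  any any: 6
  any moon: 2
  any that: 2
  moon wake: 2
  night any: 2
  that any: 3
  wake night: 2

any any; any moon; any that; moon wake; night any; that any; wake night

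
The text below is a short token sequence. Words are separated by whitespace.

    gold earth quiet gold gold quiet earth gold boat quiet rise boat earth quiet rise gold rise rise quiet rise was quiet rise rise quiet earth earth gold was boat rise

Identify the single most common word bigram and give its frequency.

"quiet rise", 4 times

Bigram frequencies (highest first):
  quiet rise: 4
  earth quiet: 2
  quiet earth: 2
  earth gold: 2
  rise rise: 2
  rise quiet: 2
  … (16 more, each ≤ 1)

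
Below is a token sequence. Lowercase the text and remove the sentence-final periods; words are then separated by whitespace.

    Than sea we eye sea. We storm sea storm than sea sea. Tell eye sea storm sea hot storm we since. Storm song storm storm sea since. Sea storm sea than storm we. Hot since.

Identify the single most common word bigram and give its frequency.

"storm sea", 4 times

Bigram frequencies (highest first):
  storm sea: 4
  sea storm: 3
  than sea: 2
  sea we: 2
  eye sea: 2
  storm we: 2
  … (19 more, each ≤ 1)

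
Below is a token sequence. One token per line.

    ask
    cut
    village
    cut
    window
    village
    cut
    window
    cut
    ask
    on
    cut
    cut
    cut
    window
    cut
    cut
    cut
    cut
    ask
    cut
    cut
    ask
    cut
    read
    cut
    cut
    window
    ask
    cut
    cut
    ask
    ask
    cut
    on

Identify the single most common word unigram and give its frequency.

Unigram frequencies (highest first):
  cut: 19
  ask: 7
  window: 4
  village: 2
  on: 2
  read: 1

"cut", 19 times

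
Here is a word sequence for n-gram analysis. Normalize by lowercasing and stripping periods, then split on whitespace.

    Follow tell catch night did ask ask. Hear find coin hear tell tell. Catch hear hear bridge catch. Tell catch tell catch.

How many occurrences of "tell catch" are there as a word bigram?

4

Scanning the 21 overlapping bigram windows for "tell catch":
  position 2–3: tell catch
  position 13–14: tell catch
  position 19–20: tell catch
  position 21–22: tell catch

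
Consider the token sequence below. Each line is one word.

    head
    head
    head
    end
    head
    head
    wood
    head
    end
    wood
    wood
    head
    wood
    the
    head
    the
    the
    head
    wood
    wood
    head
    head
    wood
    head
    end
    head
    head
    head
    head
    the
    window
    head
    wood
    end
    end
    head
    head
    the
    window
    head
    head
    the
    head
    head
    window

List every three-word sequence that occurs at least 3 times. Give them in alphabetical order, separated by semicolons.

end head head; head head head; head head the

Trigram counts meeting the condition (at least 3 times):
  end head head: 3
  head head head: 3
  head head the: 3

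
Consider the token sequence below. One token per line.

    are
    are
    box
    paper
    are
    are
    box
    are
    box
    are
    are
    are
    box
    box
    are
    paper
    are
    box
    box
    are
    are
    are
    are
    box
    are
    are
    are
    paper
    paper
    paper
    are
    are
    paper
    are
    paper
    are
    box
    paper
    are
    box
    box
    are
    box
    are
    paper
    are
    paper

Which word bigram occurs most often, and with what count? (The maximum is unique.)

Bigram frequencies (highest first):
  are are: 10
  are box: 9
  paper are: 7
  box are: 7
  are paper: 6
  box box: 3
  … (2 more, each ≤ 2)

"are are", 10 times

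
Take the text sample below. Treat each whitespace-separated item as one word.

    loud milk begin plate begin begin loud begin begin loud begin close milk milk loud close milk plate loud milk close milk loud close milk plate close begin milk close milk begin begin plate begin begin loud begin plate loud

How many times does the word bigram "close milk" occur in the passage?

Scanning the 39 overlapping bigram windows for "close milk":
  position 12–13: close milk
  position 16–17: close milk
  position 21–22: close milk
  position 24–25: close milk
  position 30–31: close milk

5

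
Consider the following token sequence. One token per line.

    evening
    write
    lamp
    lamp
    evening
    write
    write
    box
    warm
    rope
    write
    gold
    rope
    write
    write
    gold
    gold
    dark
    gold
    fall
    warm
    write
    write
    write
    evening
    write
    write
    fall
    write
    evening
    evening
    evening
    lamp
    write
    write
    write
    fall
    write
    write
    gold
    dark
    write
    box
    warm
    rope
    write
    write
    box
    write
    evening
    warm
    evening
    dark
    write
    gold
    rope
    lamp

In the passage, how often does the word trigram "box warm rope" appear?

Scanning the 55 overlapping trigram windows for "box warm rope":
  position 8–10: box warm rope
  position 43–45: box warm rope

2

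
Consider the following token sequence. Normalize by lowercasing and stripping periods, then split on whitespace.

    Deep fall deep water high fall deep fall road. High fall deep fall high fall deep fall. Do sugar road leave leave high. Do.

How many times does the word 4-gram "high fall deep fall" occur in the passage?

Scanning the 21 overlapping 4-gram windows for "high fall deep fall":
  position 5–8: high fall deep fall
  position 10–13: high fall deep fall
  position 14–17: high fall deep fall

3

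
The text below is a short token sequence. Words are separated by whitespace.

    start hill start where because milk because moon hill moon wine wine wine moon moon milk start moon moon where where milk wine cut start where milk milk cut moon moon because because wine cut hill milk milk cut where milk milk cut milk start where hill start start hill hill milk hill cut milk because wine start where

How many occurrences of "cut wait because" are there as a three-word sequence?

0

Scanning the 57 overlapping trigram windows for "cut wait because":
  (none found)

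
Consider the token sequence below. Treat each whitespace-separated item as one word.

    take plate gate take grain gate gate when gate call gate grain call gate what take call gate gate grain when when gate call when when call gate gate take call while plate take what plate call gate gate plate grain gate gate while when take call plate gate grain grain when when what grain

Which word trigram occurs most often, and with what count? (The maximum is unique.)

"call gate gate", 3 times

Trigram frequencies (highest first):
  call gate gate: 3
  grain gate gate: 2
  when gate call: 2
  grain when when: 2
  take plate gate: 1
  plate gate take: 1
  … (42 more, each ≤ 1)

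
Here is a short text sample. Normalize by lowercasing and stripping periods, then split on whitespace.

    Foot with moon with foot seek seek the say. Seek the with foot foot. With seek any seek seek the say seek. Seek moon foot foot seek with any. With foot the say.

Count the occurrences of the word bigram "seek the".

3

Scanning the 32 overlapping bigram windows for "seek the":
  position 7–8: seek the
  position 10–11: seek the
  position 19–20: seek the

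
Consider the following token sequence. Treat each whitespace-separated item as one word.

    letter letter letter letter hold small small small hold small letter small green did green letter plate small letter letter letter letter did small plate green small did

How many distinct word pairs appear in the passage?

19

28 tokens → 27 bigram windows in total.
Repeated bigrams (each contributes count−1 duplicates):
  letter letter: 6
  hold small: 2
  small letter: 2
  small small: 2
8 duplicate windows → 27 − 8 = 19 distinct.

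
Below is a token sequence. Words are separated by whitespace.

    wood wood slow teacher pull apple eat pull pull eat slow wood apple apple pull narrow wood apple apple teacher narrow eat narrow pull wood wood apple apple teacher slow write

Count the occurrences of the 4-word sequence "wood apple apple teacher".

2

Scanning the 28 overlapping 4-gram windows for "wood apple apple teacher":
  position 17–20: wood apple apple teacher
  position 26–29: wood apple apple teacher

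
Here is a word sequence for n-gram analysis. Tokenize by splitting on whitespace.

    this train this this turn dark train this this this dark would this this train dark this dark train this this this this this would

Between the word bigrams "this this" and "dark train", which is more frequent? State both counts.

"this this": 8 occurrences
"dark train": 2 occurrences

"this this" (8 vs 2)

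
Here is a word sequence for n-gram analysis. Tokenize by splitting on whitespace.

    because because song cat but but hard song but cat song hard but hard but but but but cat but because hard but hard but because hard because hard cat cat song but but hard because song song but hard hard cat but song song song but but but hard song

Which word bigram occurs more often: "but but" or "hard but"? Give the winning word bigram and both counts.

"but but" (7 vs 4)

"but but": 7 occurrences
"hard but": 4 occurrences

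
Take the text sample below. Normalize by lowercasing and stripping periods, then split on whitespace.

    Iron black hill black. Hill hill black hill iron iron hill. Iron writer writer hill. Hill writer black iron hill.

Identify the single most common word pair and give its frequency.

Bigram frequencies (highest first):
  black hill: 3
  hill black: 2
  hill hill: 2
  hill iron: 2
  iron hill: 2
  iron black: 1
  … (7 more, each ≤ 1)

"black hill", 3 times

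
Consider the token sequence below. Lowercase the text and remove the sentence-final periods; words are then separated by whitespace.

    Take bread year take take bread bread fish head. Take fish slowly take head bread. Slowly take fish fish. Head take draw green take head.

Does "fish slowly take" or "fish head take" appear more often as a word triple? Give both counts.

"fish slowly take": 1 occurrence
"fish head take": 2 occurrences

"fish head take" (2 vs 1)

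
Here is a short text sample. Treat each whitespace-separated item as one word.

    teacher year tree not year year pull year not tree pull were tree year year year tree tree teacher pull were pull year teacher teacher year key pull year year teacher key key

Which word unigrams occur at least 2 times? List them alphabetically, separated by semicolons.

Unigram counts meeting the condition (at least 2 times):
  key: 3
  not: 2
  pull: 5
  teacher: 5
  tree: 5
  were: 2
  year: 11

key; not; pull; teacher; tree; were; year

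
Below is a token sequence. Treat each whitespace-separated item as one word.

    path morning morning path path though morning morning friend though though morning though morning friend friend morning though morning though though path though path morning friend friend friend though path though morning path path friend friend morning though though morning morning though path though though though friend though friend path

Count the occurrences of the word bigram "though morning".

6

Scanning the 49 overlapping bigram windows for "though morning":
  position 6–7: though morning
  position 11–12: though morning
  position 13–14: though morning
  position 18–19: though morning
  position 31–32: though morning
  position 39–40: though morning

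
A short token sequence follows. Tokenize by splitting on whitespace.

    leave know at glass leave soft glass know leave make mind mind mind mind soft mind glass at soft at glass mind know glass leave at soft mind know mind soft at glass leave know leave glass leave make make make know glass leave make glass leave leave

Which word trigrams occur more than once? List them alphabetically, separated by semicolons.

at glass leave; glass leave make; know glass leave; mind mind mind; soft at glass

Trigram counts meeting the condition (more than once):
  at glass leave: 2
  glass leave make: 2
  know glass leave: 2
  mind mind mind: 2
  soft at glass: 2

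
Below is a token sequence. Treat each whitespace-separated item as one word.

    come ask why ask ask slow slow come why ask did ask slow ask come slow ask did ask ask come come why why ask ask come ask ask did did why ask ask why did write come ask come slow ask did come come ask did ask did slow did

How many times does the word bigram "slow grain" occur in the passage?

Scanning the 50 overlapping bigram windows for "slow grain":
  (none found)

0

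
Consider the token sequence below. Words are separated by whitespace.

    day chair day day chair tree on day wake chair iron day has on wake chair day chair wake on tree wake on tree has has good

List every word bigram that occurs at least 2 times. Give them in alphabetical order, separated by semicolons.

Bigram counts meeting the condition (at least 2 times):
  chair day: 2
  day chair: 3
  on tree: 2
  wake chair: 2
  wake on: 2

chair day; day chair; on tree; wake chair; wake on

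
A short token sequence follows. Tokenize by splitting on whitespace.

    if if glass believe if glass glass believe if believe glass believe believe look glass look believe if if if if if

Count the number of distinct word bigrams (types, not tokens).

22 tokens → 21 bigram windows in total.
Repeated bigrams (each contributes count−1 duplicates):
  if if: 5
  believe if: 3
  glass believe: 3
  if glass: 2
9 duplicate windows → 21 − 9 = 12 distinct.

12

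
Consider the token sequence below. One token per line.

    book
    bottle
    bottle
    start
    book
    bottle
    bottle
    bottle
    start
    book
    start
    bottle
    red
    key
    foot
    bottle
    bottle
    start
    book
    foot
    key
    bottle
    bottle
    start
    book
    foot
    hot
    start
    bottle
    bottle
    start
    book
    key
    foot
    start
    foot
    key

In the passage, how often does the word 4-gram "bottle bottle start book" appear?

Scanning the 34 overlapping 4-gram windows for "bottle bottle start book":
  position 2–5: bottle bottle start book
  position 7–10: bottle bottle start book
  position 16–19: bottle bottle start book
  position 22–25: bottle bottle start book
  position 29–32: bottle bottle start book

5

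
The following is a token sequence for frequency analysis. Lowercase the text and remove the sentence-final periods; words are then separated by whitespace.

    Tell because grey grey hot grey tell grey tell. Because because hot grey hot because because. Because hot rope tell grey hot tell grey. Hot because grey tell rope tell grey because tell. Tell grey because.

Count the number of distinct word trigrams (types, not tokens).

36 tokens → 34 trigram windows in total.
Repeated trigrams (each contributes count−1 duplicates):
  because because hot: 2
  grey hot because: 2
  rope tell grey: 2
  tell grey because: 2
  tell grey hot: 2
5 duplicate windows → 34 − 5 = 29 distinct.

29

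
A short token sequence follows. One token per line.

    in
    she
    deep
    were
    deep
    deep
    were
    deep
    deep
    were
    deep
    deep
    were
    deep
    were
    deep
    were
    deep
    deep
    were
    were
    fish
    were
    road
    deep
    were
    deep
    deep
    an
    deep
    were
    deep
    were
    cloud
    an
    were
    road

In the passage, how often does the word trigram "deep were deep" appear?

Scanning the 35 overlapping trigram windows for "deep were deep":
  position 3–5: deep were deep
  position 6–8: deep were deep
  position 9–11: deep were deep
  position 12–14: deep were deep
  position 14–16: deep were deep
  position 16–18: deep were deep
  position 25–27: deep were deep
  position 30–32: deep were deep

8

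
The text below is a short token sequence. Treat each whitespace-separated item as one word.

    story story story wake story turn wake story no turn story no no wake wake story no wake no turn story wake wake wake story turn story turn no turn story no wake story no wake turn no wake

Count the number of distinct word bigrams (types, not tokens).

39 tokens → 38 bigram windows in total.
Repeated bigrams (each contributes count−1 duplicates):
  no wake: 5
  story no: 5
  wake story: 5
  turn story: 4
  no turn: 3
  story turn: 3
  wake wake: 3
  story story: 2
  … (2 more repeated)
24 duplicate windows → 38 − 24 = 14 distinct.

14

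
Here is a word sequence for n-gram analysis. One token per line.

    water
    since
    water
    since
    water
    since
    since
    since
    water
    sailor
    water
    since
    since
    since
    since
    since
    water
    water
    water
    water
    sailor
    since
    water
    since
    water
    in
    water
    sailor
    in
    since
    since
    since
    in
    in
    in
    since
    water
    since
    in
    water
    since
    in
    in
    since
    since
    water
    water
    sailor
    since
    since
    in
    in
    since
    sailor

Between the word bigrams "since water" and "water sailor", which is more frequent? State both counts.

"since water" (8 vs 4)

"since water": 8 occurrences
"water sailor": 4 occurrences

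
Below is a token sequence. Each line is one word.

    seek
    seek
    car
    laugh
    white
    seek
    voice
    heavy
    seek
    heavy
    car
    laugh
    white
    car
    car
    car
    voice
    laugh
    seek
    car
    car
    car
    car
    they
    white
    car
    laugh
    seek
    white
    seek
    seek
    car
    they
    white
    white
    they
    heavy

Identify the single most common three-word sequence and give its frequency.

"car car car", 3 times

Trigram frequencies (highest first):
  car car car: 3
  seek seek car: 2
  car laugh white: 2
  car they white: 2
  seek car laugh: 1
  laugh white seek: 1
  … (24 more, each ≤ 1)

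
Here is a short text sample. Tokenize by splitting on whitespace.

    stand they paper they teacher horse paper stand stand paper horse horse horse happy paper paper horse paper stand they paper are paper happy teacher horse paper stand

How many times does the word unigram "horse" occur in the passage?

6

Scanning the 28 tokens for "horse":
  position 6: horse
  position 11: horse
  position 12: horse
  position 13: horse
  position 17: horse
  position 26: horse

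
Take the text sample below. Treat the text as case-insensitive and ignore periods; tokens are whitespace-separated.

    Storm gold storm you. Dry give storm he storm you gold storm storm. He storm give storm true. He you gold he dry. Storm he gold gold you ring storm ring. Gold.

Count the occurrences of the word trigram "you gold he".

1

Scanning the 30 overlapping trigram windows for "you gold he":
  position 20–22: you gold he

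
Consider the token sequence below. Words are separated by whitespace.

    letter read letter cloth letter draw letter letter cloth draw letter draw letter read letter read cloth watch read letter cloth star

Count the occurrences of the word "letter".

9

Scanning the 22 tokens for "letter":
  position 1: letter
  position 3: letter
  position 5: letter
  position 7: letter
  position 8: letter
  position 11: letter
  position 13: letter
  position 15: letter
  position 20: letter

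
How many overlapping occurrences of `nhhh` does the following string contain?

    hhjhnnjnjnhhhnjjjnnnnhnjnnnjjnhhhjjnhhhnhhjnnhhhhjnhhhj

5

Sliding a length-4 window over the 55 characters (52 positions):
  position 10–13: nhhh
  position 30–33: nhhh
  position 36–39: nhhh
  position 45–48: nhhh
  position 51–54: nhhh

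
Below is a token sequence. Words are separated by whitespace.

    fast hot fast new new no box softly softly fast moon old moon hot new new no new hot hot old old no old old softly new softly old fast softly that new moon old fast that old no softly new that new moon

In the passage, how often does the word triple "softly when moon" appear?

Scanning the 42 overlapping trigram windows for "softly when moon":
  (none found)

0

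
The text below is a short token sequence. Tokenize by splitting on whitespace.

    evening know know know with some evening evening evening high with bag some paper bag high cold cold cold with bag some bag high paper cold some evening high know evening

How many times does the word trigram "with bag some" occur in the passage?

Scanning the 29 overlapping trigram windows for "with bag some":
  position 11–13: with bag some
  position 20–22: with bag some

2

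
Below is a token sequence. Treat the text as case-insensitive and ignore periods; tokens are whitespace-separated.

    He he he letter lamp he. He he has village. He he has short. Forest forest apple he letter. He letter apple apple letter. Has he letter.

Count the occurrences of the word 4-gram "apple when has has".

0

Scanning the 24 overlapping 4-gram windows for "apple when has has":
  (none found)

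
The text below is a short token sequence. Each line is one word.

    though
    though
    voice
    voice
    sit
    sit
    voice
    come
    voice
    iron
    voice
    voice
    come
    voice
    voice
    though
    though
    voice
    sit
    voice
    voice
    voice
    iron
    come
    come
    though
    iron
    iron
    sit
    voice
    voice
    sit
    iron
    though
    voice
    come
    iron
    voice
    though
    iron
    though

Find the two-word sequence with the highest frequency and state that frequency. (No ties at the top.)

"voice voice", 6 times

Bigram frequencies (highest first):
  voice voice: 6
  though voice: 3
  voice sit: 3
  sit voice: 3
  voice come: 3
  though though: 2
  … (14 more, each ≤ 2)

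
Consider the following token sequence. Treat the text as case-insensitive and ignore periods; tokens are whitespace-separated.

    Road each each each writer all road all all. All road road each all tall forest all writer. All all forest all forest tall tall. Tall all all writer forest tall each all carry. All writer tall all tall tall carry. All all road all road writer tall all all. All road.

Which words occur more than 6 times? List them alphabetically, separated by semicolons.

all; road; tall

Unigram counts meeting the condition (more than 6 times):
  all: 20
  road: 7
  tall: 9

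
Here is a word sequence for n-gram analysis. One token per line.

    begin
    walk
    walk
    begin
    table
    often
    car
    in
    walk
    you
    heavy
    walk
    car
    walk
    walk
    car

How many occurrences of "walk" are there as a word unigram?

6

Scanning the 16 tokens for "walk":
  position 2: walk
  position 3: walk
  position 9: walk
  position 12: walk
  position 14: walk
  position 15: walk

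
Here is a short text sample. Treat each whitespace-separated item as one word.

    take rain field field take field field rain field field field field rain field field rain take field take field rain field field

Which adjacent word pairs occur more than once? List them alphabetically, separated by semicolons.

Bigram counts meeting the condition (more than once):
  field field: 7
  field rain: 4
  field take: 2
  rain field: 4
  take field: 3

field field; field rain; field take; rain field; take field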